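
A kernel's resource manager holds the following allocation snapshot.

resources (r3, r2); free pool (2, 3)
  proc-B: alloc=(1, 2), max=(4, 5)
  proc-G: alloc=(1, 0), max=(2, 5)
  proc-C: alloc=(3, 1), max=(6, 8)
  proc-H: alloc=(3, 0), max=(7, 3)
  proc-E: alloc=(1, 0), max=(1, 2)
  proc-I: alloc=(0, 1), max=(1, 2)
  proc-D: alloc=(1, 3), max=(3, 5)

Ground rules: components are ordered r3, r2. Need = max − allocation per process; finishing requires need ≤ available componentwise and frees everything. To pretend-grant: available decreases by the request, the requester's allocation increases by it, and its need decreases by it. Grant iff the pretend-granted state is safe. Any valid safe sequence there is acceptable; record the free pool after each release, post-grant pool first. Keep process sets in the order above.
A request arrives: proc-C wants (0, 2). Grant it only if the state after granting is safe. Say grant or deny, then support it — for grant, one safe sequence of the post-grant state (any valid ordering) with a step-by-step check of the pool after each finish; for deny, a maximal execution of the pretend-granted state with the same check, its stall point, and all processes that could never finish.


GRANT — the state after the grant stays safe, e.g. via proc-I, proc-D, proc-B, proc-C, proc-E, proc-H, proc-G.
Key observation: with (2, 1) left after the transfer, proc-I can run at once — the state stays safe.
Check on the post-grant state, step by step:
  pool = (2, 1)
  run proc-I (needs (1, 1), free (2, 1)); after release of (0, 1) the pool is (2, 2)
  run proc-D (needs (2, 2), free (2, 2)); after release of (1, 3) the pool is (3, 5)
  run proc-B (needs (3, 3), free (3, 5)); after release of (1, 2) the pool is (4, 7)
  run proc-C (needs (3, 5), free (4, 7)); after release of (3, 3) the pool is (7, 10)
  run proc-E (needs (0, 2), free (7, 10)); after release of (1, 0) the pool is (8, 10)
  run proc-H (needs (4, 3), free (8, 10)); after release of (3, 0) the pool is (11, 10)
  run proc-G (needs (1, 5), free (11, 10)); after release of (1, 0) the pool is (12, 10)


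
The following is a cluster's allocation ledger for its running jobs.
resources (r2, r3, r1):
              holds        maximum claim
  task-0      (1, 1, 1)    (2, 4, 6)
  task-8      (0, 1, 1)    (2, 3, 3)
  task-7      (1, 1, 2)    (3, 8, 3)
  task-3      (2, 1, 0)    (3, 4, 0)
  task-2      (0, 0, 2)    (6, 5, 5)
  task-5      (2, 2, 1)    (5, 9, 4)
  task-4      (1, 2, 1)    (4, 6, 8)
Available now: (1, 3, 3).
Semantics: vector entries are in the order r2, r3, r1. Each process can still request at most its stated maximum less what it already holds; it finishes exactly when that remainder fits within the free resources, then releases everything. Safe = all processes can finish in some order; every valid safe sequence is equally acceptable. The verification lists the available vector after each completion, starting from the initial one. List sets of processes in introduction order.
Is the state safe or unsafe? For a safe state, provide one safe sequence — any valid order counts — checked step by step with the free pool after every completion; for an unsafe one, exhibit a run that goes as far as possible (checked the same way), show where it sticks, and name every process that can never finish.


UNSAFE.
Key observation: after task-3, task-8 the pool peaks at (3, 5, 4), and each blocked process is short somewhere: task-0 on r1; task-7 on r3; task-2 on r2; task-5 on r3; task-4 on r1.
Going as far as possible: task-3, task-8; after that, nothing fits. Step-by-step check:
  pool = (1, 3, 3)
  run task-3 (needs (1, 3, 0), free (1, 3, 3)); after release of (2, 1, 0) the pool is (3, 4, 3)
  run task-8 (needs (2, 2, 2), free (3, 4, 3)); after release of (0, 1, 1) the pool is (3, 5, 4)
  task-0 cannot run: need (1, 3, 5) vs free (3, 5, 4) (insufficient r1)
  task-7 cannot run: need (2, 7, 1) vs free (3, 5, 4) (insufficient r3)
  task-2 cannot run: need (6, 5, 3) vs free (3, 5, 4) (insufficient r2)
  task-5 cannot run: need (3, 7, 3) vs free (3, 5, 4) (insufficient r3)
  task-4 cannot run: need (3, 4, 7) vs free (3, 5, 4) (insufficient r1)
Never able to finish: task-0, task-7, task-2, task-5 and task-4.


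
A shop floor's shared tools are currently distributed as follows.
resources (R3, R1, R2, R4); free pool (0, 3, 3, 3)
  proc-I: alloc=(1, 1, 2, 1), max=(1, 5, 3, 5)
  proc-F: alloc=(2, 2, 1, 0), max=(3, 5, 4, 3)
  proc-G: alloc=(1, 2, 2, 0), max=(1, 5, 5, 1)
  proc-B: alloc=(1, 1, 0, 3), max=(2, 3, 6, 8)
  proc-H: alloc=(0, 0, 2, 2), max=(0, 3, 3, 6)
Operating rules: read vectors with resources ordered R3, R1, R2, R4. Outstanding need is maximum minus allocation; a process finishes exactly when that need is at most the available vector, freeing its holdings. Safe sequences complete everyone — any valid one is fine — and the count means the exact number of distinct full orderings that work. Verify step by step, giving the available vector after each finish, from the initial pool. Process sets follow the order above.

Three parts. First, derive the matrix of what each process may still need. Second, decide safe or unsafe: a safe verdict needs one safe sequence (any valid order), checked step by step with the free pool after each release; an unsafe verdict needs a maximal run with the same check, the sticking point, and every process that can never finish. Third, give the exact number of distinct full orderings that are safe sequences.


(1) Remaining need (order R3, R1, R2, R4):
  proc-I: (0, 4, 1, 4)
  proc-F: (1, 3, 3, 3)
  proc-G: (0, 3, 3, 1)
  proc-B: (1, 2, 6, 5)
  proc-H: (0, 3, 1, 4)
(2) UNSAFE.
Key observation: the wall is R4: completing proc-G, proc-F brings the pool only to (3, 7, 6, 3), and all the rest need more.
Going as far as possible: proc-G, proc-F; after that, nothing fits. Check, step by step:
  pool = (0, 3, 3, 3)
  proc-G needs (0, 3, 3, 1) <= (0, 3, 3, 3) -> finishes; pool += (1, 2, 2, 0) = (1, 5, 5, 3)
  proc-F needs (1, 3, 3, 3) <= (1, 5, 5, 3) -> finishes; pool += (2, 2, 1, 0) = (3, 7, 6, 3)
  proc-I still needs (0, 4, 1, 4) but only (3, 7, 6, 3) is free — short on R4
  proc-B still needs (1, 2, 6, 5) but only (3, 7, 6, 3) is free — short on R4
  proc-H still needs (0, 3, 1, 4) but only (3, 7, 6, 3) is free — short on R4
Never able to finish: proc-I, proc-B and proc-H.
(3) The exact count: 0 of the possible complete orderings are safe sequences.


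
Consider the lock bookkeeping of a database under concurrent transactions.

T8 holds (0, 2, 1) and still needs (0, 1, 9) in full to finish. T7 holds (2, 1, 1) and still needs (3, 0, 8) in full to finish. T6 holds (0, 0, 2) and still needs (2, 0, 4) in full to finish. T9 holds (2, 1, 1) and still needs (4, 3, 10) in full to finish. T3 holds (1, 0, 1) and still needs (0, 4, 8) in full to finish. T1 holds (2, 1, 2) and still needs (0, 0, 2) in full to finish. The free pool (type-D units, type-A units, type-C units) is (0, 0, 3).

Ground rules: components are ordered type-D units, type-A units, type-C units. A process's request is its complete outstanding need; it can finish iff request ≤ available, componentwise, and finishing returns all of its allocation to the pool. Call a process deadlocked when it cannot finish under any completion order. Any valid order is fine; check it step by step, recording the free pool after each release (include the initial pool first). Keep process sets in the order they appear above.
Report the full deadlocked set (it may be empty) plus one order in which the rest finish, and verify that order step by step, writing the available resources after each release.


The deadlocked set is T8, T7, T9 and T3.
Key observation: the pool after T1, T6 is (2, 1, 7); every surviving request exceeds it in type-C units, so progress ends there.
The rest can finish in the order T1, T6. Verifying each step:
  pool = (0, 0, 3)
  run T1 (needs (0, 0, 2), free (0, 0, 3)); after release of (2, 1, 2) the pool is (2, 1, 5)
  run T6 (needs (2, 0, 4), free (2, 1, 5)); after release of (0, 0, 2) the pool is (2, 1, 7)
The blocked processes can never fit:
  T8 cannot run: need (0, 1, 9) vs free (2, 1, 7) (insufficient type-C units)
  T7 cannot run: need (3, 0, 8) vs free (2, 1, 7) (insufficient type-D units and type-C units)
  T9 cannot run: need (4, 3, 10) vs free (2, 1, 7) (insufficient type-D units, type-A units and type-C units)
  T3 cannot run: need (0, 4, 8) vs free (2, 1, 7) (insufficient type-A units and type-C units)


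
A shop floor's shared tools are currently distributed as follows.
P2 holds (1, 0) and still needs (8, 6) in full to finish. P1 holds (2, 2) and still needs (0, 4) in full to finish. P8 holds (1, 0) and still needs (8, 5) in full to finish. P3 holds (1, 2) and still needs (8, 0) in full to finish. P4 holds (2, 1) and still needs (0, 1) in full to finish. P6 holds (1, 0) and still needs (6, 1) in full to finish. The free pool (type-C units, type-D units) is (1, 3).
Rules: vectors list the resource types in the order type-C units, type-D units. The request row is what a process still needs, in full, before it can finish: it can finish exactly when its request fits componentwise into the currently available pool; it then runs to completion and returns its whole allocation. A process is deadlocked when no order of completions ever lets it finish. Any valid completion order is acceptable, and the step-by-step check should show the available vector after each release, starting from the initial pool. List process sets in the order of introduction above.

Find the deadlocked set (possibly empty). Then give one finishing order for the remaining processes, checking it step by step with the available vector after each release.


Deadlocked: P2, P8, P3 and P6.
Key observation: the pool after P4, P1 is (5, 6); every surviving request exceeds it in type-C units, so progress ends there.
The rest can finish in the order P4, P1. Step-by-step check:
  pool = (1, 3)
  run P4 (needs (0, 1), free (1, 3)); after release of (2, 1) the pool is (3, 4)
  run P1 (needs (0, 4), free (3, 4)); after release of (2, 2) the pool is (5, 6)
The blocked processes can never fit:
  P2 cannot run: need (8, 6) vs free (5, 6) (insufficient type-C units)
  P8 cannot run: need (8, 5) vs free (5, 6) (insufficient type-C units)
  P3 cannot run: need (8, 0) vs free (5, 6) (insufficient type-C units)
  P6 cannot run: need (6, 1) vs free (5, 6) (insufficient type-C units)


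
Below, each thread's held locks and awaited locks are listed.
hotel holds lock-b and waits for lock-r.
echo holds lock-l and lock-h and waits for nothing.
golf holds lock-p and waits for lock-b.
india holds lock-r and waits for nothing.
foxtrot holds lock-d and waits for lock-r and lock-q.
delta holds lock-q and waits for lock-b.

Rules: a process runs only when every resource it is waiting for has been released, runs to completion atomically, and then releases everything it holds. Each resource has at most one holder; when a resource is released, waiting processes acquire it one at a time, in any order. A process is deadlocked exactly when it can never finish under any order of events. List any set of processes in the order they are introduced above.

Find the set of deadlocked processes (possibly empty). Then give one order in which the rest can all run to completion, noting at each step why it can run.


No process is deadlocked.
Key observation: all waits point, directly or indirectly, at processes that can finish, so nothing is permanently blocked.
A valid finishing order for the others: india, hotel, delta, foxtrot, golf, echo.
Check, step by step:
  run india (it waits on nothing); releases lock-r
  hotel waits on lock-r — all released -> runs and releases lock-b
  delta waits on lock-b — all released -> runs and releases lock-q
  foxtrot waits on lock-r and lock-q — all released -> runs and releases lock-d
  golf waits on lock-b — all released -> runs and releases lock-p
  run echo (it waits on nothing); releases lock-l and lock-h


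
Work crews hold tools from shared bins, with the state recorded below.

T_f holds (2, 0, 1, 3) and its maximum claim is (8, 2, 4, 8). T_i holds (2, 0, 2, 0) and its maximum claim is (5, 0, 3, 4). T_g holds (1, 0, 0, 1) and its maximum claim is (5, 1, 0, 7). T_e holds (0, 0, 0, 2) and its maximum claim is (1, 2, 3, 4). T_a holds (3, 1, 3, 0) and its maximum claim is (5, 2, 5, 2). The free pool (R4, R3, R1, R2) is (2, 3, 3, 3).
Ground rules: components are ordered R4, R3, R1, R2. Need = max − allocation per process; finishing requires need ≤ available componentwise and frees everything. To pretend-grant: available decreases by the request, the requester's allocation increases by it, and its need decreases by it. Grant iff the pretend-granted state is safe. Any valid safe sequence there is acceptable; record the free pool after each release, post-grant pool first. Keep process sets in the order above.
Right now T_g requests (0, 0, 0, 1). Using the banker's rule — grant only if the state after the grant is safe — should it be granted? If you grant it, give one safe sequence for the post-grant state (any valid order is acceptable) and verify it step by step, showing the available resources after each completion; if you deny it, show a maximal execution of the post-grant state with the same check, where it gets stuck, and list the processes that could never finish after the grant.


DENY. Granting would leave the state unsafe.
Key observation: the wall is R2: completing T_a, T_e, T_i brings the pool only to (7, 4, 8, 4), and all the rest need more.
On the post-grant state, T_a, T_e, T_i is a maximal run — nothing extends it. Step-by-step check:
  pool = (2, 3, 3, 2)
  T_a: need (2, 1, 2, 2) fits (2, 3, 3, 2); releases (3, 1, 3, 0), pool now (5, 4, 6, 2)
  T_e: need (1, 2, 3, 2) fits (5, 4, 6, 2); releases (0, 0, 0, 2), pool now (5, 4, 6, 4)
  T_i: need (3, 0, 1, 4) fits (5, 4, 6, 4); releases (2, 0, 2, 0), pool now (7, 4, 8, 4)
  T_f cannot run: need (6, 2, 3, 5) vs free (7, 4, 8, 4) (insufficient R2)
  T_g cannot run: need (4, 1, 0, 5) vs free (7, 4, 8, 4) (insufficient R2)
Processes that could never finish after the grant: T_f and T_g.


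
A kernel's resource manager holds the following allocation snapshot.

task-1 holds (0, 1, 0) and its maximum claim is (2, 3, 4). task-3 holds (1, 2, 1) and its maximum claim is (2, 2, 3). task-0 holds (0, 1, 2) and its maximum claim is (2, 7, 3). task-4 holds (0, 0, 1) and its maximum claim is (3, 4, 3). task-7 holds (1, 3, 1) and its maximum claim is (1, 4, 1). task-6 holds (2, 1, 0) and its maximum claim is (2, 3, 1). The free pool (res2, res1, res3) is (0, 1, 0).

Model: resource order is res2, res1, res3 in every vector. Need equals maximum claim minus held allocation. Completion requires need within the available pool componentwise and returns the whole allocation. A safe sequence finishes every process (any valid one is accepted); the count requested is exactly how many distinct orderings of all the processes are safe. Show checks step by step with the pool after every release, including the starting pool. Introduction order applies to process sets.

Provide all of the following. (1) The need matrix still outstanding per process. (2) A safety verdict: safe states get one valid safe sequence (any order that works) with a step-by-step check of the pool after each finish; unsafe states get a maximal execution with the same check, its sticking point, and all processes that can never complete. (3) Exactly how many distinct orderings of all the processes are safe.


(1) Need matrix, components ordered res2, res1, res3:
  task-1: (2, 2, 4)
  task-3: (1, 0, 2)
  task-0: (2, 6, 1)
  task-4: (3, 4, 2)
  task-7: (0, 1, 0)
  task-6: (0, 2, 1)
(2) UNSAFE.
Key observation: after task-7, task-6 the pool peaks at (3, 5, 1), and each blocked process is short somewhere: task-1 on res3; task-3 on res3; task-0 on res1; task-4 on res3.
The run task-7, task-6 cannot be extended any further. Verifying each step:
  pool = (0, 1, 0)
  task-7 needs (0, 1, 0) <= (0, 1, 0) -> finishes; pool += (1, 3, 1) = (1, 4, 1)
  task-6 needs (0, 2, 1) <= (1, 4, 1) -> finishes; pool += (2, 1, 0) = (3, 5, 1)
  blocked: task-1 wants (2, 2, 4), pool (3, 5, 1) — not enough res3
  blocked: task-3 wants (1, 0, 2), pool (3, 5, 1) — not enough res3
  blocked: task-0 wants (2, 6, 1), pool (3, 5, 1) — not enough res1
  blocked: task-4 wants (3, 4, 2), pool (3, 5, 1) — not enough res3
Processes that can never finish: task-1, task-3, task-0 and task-4.
(3) Exactly 0 of the possible complete orderings are safe sequences.


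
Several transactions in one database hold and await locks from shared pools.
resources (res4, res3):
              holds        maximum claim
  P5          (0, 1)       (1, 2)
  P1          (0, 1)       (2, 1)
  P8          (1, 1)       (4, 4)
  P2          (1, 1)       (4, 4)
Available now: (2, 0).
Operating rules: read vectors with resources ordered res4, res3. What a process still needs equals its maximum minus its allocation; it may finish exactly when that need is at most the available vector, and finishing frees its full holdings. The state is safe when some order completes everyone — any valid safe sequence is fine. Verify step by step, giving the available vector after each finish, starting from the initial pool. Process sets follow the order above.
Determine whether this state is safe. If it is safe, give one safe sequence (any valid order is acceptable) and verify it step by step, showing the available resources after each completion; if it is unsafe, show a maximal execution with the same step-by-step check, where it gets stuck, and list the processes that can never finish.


The state is UNSAFE.
Key observation: even finishing P1, P5 leaves just (2, 2) free — too little res4 for any of the remaining processes.
A maximal execution: P1, P5 — then nothing else fits. Verifying each step:
  pool = (2, 0)
  P1 needs (2, 0) <= (2, 0) -> finishes; pool += (0, 1) = (2, 1)
  P5 needs (1, 1) <= (2, 1) -> finishes; pool += (0, 1) = (2, 2)
  P8 still needs (3, 3) but only (2, 2) is free — short on res4 and res3
  P2 still needs (3, 3) but only (2, 2) is free — short on res4 and res3
Never able to finish: P8 and P2.


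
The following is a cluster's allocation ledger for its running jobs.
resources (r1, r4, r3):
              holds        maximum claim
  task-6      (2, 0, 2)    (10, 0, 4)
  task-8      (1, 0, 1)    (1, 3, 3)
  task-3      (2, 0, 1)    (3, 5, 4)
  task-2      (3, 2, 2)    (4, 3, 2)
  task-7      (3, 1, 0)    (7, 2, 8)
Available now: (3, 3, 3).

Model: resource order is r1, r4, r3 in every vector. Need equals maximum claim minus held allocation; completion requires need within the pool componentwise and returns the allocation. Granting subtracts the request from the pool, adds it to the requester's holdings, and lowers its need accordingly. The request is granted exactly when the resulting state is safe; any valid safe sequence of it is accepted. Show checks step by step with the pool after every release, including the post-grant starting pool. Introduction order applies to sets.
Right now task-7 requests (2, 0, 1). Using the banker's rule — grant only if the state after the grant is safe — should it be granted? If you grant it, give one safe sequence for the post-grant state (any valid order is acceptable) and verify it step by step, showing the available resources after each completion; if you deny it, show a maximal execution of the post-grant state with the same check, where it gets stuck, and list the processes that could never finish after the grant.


DENY — the pretend-granted state is unsafe.
Key observation: after task-8, task-2, task-3 the pool peaks at (7, 5, 6), and each blocked process is short somewhere: task-6 on r1; task-7 on r3.
After a pretend grant, a maximal execution: task-8, task-2, task-3 — then nothing else fits. Step-by-step check:
  pool = (1, 3, 2)
  task-8 needs (0, 3, 2) <= (1, 3, 2) -> finishes; pool += (1, 0, 1) = (2, 3, 3)
  task-2 needs (1, 1, 0) <= (2, 3, 3) -> finishes; pool += (3, 2, 2) = (5, 5, 5)
  task-3 needs (1, 5, 3) <= (5, 5, 5) -> finishes; pool += (2, 0, 1) = (7, 5, 6)
  blocked: task-6 wants (8, 0, 2), pool (7, 5, 6) — not enough r1
  blocked: task-7 wants (2, 1, 7), pool (7, 5, 6) — not enough r3
Post-grant, the permanently blocked set is task-6 and task-7.


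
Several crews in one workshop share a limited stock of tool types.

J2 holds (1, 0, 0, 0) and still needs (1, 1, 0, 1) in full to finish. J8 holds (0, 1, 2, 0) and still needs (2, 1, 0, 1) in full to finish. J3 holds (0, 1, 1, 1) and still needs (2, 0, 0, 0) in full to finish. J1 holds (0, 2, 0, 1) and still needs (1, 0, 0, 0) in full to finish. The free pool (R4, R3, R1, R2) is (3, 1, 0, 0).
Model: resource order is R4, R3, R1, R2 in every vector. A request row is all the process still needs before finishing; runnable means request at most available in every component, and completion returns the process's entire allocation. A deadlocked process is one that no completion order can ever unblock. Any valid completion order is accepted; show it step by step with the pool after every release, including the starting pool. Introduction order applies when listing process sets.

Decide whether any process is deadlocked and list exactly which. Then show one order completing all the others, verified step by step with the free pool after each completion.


No process is deadlocked.
Key observation: J1 can run right away; the returned allocation unlocks the remaining processes in turn.
One completion order for the rest: J1, J2, J3, J8. Step-by-step check:
  pool = (3, 1, 0, 0)
  J1: need (1, 0, 0, 0) fits (3, 1, 0, 0); releases (0, 2, 0, 1), pool now (3, 3, 0, 1)
  J2: need (1, 1, 0, 1) fits (3, 3, 0, 1); releases (1, 0, 0, 0), pool now (4, 3, 0, 1)
  J3: need (2, 0, 0, 0) fits (4, 3, 0, 1); releases (0, 1, 1, 1), pool now (4, 4, 1, 2)
  J8: need (2, 1, 0, 1) fits (4, 4, 1, 2); releases (0, 1, 2, 0), pool now (4, 5, 3, 2)


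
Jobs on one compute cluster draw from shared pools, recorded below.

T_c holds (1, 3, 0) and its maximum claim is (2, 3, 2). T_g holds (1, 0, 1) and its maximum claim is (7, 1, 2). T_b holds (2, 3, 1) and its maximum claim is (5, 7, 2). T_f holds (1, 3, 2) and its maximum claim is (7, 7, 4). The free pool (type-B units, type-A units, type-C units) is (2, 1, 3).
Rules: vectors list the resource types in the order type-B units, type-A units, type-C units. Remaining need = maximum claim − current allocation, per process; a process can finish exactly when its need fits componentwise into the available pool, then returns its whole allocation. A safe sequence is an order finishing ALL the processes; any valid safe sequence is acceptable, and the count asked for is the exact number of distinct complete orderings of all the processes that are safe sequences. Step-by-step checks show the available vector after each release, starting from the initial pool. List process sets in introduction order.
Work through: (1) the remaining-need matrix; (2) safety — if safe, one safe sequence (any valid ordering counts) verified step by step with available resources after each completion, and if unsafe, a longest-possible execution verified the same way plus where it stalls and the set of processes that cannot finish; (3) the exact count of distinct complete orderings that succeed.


(1) Remaining need (order type-B units, type-A units, type-C units):
  T_c: (1, 0, 2)
  T_g: (6, 1, 1)
  T_b: (3, 4, 1)
  T_f: (6, 4, 2)
(2) UNSAFE.
Key observation: once T_c, T_b finish, the pool peaks at (5, 7, 4) — and every remaining process still needs more type-B units than that.
The run T_c, T_b cannot be extended any further. Verifying each step:
  pool = (2, 1, 3)
  T_c: need (1, 0, 2) fits (2, 1, 3); releases (1, 3, 0), pool now (3, 4, 3)
  T_b: need (3, 4, 1) fits (3, 4, 3); releases (2, 3, 1), pool now (5, 7, 4)
  T_g still needs (6, 1, 1) but only (5, 7, 4) is free — short on type-B units
  T_f still needs (6, 4, 2) but only (5, 7, 4) is free — short on type-B units
Permanently blocked: T_g and T_f.
(3) Precisely 0 of the possible complete orderings are safe sequences.


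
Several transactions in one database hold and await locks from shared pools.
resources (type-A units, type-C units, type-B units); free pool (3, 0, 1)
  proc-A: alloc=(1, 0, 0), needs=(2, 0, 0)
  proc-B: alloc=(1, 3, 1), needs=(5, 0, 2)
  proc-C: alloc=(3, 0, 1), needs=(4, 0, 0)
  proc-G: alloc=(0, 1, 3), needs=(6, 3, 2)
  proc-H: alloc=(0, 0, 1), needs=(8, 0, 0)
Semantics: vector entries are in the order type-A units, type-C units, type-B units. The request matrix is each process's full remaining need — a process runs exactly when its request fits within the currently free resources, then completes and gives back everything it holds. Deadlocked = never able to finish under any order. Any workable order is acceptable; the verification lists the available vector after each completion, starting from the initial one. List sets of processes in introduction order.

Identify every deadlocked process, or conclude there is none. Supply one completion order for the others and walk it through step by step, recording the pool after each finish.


Nothing here is deadlocked.
Key observation: beginning at proc-A, releases accumulate fast enough that every process eventually fits.
One completion order for the rest: proc-A, proc-C, proc-B, proc-G, proc-H. Check, step by step:
  pool = (3, 0, 1)
  run proc-A (needs (2, 0, 0), free (3, 0, 1)); after release of (1, 0, 0) the pool is (4, 0, 1)
  run proc-C (needs (4, 0, 0), free (4, 0, 1)); after release of (3, 0, 1) the pool is (7, 0, 2)
  run proc-B (needs (5, 0, 2), free (7, 0, 2)); after release of (1, 3, 1) the pool is (8, 3, 3)
  run proc-G (needs (6, 3, 2), free (8, 3, 3)); after release of (0, 1, 3) the pool is (8, 4, 6)
  run proc-H (needs (8, 0, 0), free (8, 4, 6)); after release of (0, 0, 1) the pool is (8, 4, 7)


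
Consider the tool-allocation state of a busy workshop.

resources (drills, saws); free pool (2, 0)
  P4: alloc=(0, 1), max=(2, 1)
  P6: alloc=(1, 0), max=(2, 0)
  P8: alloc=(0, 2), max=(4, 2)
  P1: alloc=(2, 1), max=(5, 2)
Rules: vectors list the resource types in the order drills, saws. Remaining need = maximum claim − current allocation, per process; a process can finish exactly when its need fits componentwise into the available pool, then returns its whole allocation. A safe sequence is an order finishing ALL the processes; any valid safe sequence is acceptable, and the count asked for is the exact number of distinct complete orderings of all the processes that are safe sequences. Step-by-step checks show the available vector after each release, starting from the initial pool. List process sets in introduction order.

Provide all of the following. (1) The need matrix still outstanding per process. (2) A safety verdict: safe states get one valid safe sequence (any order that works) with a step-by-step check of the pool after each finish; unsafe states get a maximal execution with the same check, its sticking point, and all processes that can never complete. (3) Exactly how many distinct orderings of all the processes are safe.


(1) Outstanding need per process (order drills, saws):
  P4: (2, 0)
  P6: (1, 0)
  P8: (4, 0)
  P1: (3, 1)
(2) SAFE. One safe sequence: P6, P4, P1, P8.
Key observation: at P1 the run first touches a limit — (3, 1) against (3, 1), exact on a resource it actually requests.
Check, step by step:
  pool = (2, 0)
  P6 needs (1, 0) <= (2, 0) -> finishes; pool += (1, 0) = (3, 0)
  P4 needs (2, 0) <= (3, 0) -> finishes; pool += (0, 1) = (3, 1)
  P1 needs (3, 1) <= (3, 1) -> finishes; pool += (2, 1) = (5, 2)
  P8 needs (4, 0) <= (5, 2) -> finishes; pool += (0, 2) = (5, 4)
(3) Exactly 2 of the possible complete orderings are safe sequences.


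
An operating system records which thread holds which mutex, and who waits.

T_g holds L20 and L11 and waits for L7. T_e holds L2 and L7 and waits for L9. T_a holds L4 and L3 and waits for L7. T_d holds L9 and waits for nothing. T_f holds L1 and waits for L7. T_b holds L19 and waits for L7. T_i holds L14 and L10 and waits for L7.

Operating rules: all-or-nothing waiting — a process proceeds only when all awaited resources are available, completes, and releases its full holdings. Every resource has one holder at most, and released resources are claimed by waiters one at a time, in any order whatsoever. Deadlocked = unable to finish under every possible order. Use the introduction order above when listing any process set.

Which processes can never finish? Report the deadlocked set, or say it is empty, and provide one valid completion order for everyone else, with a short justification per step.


The deadlocked set is empty.
Key observation: the waits form no ring: some process can always run, and its releases unblock the others one by one.
One completion order for the rest: T_d, T_e, T_g, T_b, T_a, T_f, T_i.
Step-by-step check:
  run T_d (it waits on nothing); releases L9
  T_e waits on L9 — all released -> runs and releases L2 and L7
  T_g waits on L7 — all released -> runs and releases L20 and L11
  T_b waits on L7 — all released -> runs and releases L19
  T_a waits on L7 — all released -> runs and releases L4 and L3
  T_f waits on L7 — all released -> runs and releases L1
  T_i waits on L7 — all released -> runs and releases L14 and L10


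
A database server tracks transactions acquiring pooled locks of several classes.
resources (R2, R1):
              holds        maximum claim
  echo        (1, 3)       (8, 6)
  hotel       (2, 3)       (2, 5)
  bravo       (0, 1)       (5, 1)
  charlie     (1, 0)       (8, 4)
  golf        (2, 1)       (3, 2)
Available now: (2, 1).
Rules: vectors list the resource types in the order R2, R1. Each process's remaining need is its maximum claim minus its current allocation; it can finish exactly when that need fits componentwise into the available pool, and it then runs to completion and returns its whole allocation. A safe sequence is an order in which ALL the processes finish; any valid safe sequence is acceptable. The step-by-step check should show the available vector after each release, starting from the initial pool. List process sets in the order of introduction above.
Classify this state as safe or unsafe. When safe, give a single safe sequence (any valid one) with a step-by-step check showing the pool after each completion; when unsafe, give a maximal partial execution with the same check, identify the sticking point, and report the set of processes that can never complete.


The state is UNSAFE.
Key observation: the pool after golf, hotel, bravo is (6, 6); every surviving request exceeds it in R2, so progress ends there.
Going as far as possible: golf, hotel, bravo; after that, nothing fits. Walking it through:
  pool = (2, 1)
  run golf (needs (1, 1), free (2, 1)); after release of (2, 1) the pool is (4, 2)
  run hotel (needs (0, 2), free (4, 2)); after release of (2, 3) the pool is (6, 5)
  run bravo (needs (5, 0), free (6, 5)); after release of (0, 1) the pool is (6, 6)
  blocked: echo wants (7, 3), pool (6, 6) — not enough R2
  blocked: charlie wants (7, 4), pool (6, 6) — not enough R2
Permanently blocked: echo and charlie.


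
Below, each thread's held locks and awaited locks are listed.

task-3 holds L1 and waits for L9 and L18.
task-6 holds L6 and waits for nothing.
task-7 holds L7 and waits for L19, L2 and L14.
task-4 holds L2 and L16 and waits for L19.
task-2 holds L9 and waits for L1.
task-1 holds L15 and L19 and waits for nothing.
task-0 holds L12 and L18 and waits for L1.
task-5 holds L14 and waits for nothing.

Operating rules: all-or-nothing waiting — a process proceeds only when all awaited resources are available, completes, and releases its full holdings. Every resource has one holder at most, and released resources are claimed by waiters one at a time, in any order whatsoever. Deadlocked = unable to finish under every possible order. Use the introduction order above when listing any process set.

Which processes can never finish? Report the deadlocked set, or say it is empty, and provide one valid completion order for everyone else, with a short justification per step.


Deadlocked set: task-3, task-2 and task-0.
Key observation: the wait chain closes on itself along task-3 -> task-2 -> task-3; task-0 is caught in further circular waits.
The rest can finish in the order task-5, task-1, task-4, task-6, task-7.
Walking it through:
  task-5 waits on nothing -> runs at once and releases L14
  task-1 waits on nothing -> runs at once and releases L15 and L19
  task-4: everything it awaited (L19) is free; runs, freeing L2 and L16
  task-6 waits on nothing -> runs at once and releases L6
  task-7: everything it awaited (L19, L2 and L14) is free; runs, freeing L7


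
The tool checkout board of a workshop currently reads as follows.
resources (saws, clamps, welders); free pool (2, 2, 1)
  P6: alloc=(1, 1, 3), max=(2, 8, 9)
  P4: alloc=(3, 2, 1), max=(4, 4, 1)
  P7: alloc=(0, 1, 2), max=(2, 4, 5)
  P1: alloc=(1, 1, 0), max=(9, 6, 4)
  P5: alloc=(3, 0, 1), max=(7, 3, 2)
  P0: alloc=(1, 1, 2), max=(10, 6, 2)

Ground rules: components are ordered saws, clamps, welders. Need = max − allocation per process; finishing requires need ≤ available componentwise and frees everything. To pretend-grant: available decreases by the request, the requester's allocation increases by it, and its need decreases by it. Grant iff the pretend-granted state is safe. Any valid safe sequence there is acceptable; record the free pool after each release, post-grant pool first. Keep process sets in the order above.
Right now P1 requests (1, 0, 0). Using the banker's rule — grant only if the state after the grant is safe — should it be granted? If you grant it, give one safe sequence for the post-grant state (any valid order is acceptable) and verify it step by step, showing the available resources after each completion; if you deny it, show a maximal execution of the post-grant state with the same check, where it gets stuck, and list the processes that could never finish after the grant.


GRANT — the state after the grant stays safe, e.g. via P4, P5, P7, P1, P0, P6.
Key observation: (1, 2, 1) free after granting still covers P4 first, and each release covers the next.
Verifying the post-grant state step by step:
  pool = (1, 2, 1)
  P4: need (1, 2, 0) fits (1, 2, 1); releases (3, 2, 1), pool now (4, 4, 2)
  P5: need (4, 3, 1) fits (4, 4, 2); releases (3, 0, 1), pool now (7, 4, 3)
  P7: need (2, 3, 3) fits (7, 4, 3); releases (0, 1, 2), pool now (7, 5, 5)
  P1: need (7, 5, 4) fits (7, 5, 5); releases (2, 1, 0), pool now (9, 6, 5)
  P0: need (9, 5, 0) fits (9, 6, 5); releases (1, 1, 2), pool now (10, 7, 7)
  P6: need (1, 7, 6) fits (10, 7, 7); releases (1, 1, 3), pool now (11, 8, 10)


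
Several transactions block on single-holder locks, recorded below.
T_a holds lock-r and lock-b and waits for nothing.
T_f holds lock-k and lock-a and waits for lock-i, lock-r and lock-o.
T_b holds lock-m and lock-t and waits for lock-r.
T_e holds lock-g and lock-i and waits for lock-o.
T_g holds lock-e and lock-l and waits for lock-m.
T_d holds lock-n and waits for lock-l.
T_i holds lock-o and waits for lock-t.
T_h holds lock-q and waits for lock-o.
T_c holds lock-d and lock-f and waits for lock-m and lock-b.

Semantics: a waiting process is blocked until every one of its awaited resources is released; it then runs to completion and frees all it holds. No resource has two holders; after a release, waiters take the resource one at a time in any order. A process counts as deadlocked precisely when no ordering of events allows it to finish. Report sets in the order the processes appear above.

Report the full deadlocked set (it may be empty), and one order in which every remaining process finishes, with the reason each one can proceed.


The deadlocked set is empty.
Key observation: the waits form no ring: some process can always run, and its releases unblock the others one by one.
The rest can finish in the order T_a, T_b, T_i, T_g, T_h, T_d, T_c, T_e, T_f.
Verifying each step:
  T_a: no waits; runs immediately, freeing lock-r and lock-b
  run T_b (all its waits — lock-r — are resolved); releases lock-m and lock-t
  run T_i (all its waits — lock-t — are resolved); releases lock-o
  run T_g (all its waits — lock-m — are resolved); releases lock-e and lock-l
  run T_h (all its waits — lock-o — are resolved); releases lock-q
  run T_d (all its waits — lock-l — are resolved); releases lock-n
  run T_c (all its waits — lock-m and lock-b — are resolved); releases lock-d and lock-f
  run T_e (all its waits — lock-o — are resolved); releases lock-g and lock-i
  run T_f (all its waits — lock-i, lock-r and lock-o — are resolved); releases lock-k and lock-a


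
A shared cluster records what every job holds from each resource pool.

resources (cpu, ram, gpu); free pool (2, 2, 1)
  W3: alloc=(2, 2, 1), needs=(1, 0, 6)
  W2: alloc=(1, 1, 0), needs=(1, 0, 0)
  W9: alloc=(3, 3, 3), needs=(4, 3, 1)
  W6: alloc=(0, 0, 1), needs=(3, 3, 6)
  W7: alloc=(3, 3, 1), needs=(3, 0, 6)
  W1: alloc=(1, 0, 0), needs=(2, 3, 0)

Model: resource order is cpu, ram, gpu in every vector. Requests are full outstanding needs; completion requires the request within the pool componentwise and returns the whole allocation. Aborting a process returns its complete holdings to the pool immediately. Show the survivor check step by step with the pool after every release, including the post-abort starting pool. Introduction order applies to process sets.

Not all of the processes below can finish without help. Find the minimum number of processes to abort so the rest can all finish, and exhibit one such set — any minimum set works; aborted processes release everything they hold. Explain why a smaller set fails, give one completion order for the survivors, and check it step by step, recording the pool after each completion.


Minimum abort set: W3 and W7.
Key observation: no ordering could ever have run W6 before the abort of W3 and W7; with (5, 5, 2) back in the pool it fits at step 3.
Minimality, checking each single-abort alternative: W3 alone leaves W6 blocked (short on gpu); W2 alone leaves W3 blocked (short on gpu); W9 alone leaves W3 blocked (short on gpu); W6 alone leaves W3 blocked (short on gpu); W7 alone leaves W3 blocked (short on gpu); W1 alone leaves W3 blocked (short on gpu).
Survivors finish in the order: W1, W9, W6, W2. Walking it through (pool after the aborts first):
  pool = (7, 7, 3)
  W1: need (2, 3, 0) fits (7, 7, 3); releases (1, 0, 0), pool now (8, 7, 3)
  W9: need (4, 3, 1) fits (8, 7, 3); releases (3, 3, 3), pool now (11, 10, 6)
  W6: need (3, 3, 6) fits (11, 10, 6); releases (0, 0, 1), pool now (11, 10, 7)
  W2: need (1, 0, 0) fits (11, 10, 7); releases (1, 1, 0), pool now (12, 11, 7)


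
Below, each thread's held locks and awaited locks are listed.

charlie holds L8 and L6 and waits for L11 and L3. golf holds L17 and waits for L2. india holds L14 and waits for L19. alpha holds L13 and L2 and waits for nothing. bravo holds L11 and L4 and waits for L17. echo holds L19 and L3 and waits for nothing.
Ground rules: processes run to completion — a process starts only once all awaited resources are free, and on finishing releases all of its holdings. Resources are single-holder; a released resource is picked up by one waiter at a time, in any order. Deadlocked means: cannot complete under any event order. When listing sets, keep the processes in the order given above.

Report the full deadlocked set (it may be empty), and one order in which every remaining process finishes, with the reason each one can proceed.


Nothing here is deadlocked.
Key observation: every chain of waits terminates; starting from the processes that wait on nothing, all the rest unlock in turn.
The rest can finish in the order alpha, echo, golf, bravo, charlie, india.
Verifying each step:
  run alpha (it waits on nothing); releases L13 and L2
  run echo (it waits on nothing); releases L19 and L3
  run golf (all its waits — L2 — are resolved); releases L17
  run bravo (all its waits — L17 — are resolved); releases L11 and L4
  run charlie (all its waits — L11 and L3 — are resolved); releases L8 and L6
  run india (all its waits — L19 — are resolved); releases L14
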